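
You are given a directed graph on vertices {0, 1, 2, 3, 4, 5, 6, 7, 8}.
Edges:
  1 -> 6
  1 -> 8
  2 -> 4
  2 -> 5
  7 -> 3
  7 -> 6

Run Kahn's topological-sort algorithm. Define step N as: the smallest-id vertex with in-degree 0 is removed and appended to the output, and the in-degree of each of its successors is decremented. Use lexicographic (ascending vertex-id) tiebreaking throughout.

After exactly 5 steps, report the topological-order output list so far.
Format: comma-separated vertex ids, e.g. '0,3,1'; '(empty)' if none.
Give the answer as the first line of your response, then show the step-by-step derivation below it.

0,1,2,4,5

step 1: output 0; order=[0]; indeg=(0,0,0,1,1,1,2,0,1)
step 2: output 1; order=[0,1]; indeg=(0,0,0,1,1,1,1,0,0)
step 3: output 2; order=[0,1,2]; indeg=(0,0,0,1,0,0,1,0,0)
step 4: output 4; order=[0,1,2,4]; indeg=(0,0,0,1,0,0,1,0,0)
step 5: output 5; order=[0,1,2,4,5]; indeg=(0,0,0,1,0,0,1,0,0)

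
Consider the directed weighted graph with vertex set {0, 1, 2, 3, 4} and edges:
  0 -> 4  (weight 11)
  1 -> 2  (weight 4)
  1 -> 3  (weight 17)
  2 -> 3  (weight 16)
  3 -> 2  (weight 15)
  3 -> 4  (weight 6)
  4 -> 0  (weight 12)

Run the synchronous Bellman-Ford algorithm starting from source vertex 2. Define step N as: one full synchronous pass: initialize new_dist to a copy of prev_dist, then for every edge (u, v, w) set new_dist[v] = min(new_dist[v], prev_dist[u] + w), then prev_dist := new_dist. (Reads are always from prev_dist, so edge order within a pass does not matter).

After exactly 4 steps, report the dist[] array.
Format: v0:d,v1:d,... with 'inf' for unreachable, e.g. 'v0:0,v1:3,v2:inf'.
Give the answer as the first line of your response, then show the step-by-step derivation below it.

v0:34,v1:inf,v2:0,v3:16,v4:22

step 1: dist = v0:inf,v1:inf,v2:0,v3:16,v4:inf
step 2: dist = v0:inf,v1:inf,v2:0,v3:16,v4:22
step 3: dist = v0:34,v1:inf,v2:0,v3:16,v4:22
step 4: dist = v0:34,v1:inf,v2:0,v3:16,v4:22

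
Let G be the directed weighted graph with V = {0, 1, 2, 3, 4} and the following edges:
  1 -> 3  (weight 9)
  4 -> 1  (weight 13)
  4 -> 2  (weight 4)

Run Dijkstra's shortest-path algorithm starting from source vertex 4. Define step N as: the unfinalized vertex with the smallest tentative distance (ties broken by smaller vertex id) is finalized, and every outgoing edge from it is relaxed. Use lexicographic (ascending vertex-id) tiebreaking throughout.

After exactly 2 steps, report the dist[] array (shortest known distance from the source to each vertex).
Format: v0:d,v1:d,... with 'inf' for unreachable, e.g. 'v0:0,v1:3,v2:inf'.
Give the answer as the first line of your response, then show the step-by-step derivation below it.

v0:inf,v1:13,v2:4,v3:inf,v4:0

step 1: dist = v0:inf,v1:13,v2:4,v3:inf,v4:0
step 2: dist = v0:inf,v1:13,v2:4,v3:inf,v4:0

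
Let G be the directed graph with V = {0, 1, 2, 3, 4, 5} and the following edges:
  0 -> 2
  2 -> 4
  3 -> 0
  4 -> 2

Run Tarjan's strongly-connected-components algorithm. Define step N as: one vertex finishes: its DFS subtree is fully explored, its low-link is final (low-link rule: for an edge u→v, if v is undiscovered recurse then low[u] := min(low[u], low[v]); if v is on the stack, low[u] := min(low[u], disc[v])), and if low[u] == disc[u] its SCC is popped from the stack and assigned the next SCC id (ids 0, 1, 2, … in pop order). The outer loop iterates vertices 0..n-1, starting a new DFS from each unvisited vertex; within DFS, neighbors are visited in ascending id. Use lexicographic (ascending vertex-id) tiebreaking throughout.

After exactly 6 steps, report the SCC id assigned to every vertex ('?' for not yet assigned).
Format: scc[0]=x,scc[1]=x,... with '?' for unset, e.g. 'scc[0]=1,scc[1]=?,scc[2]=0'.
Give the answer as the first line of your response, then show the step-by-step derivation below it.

scc[0]=1,scc[1]=2,scc[2]=0,scc[3]=3,scc[4]=0,scc[5]=4

step 1: low=(low[0]=0,low[1]=?,low[2]=1,low[3]=?,low[4]=1,low[5]=?); scc=(scc[0]=?,scc[1]=?,scc[2]=?,scc[3]=?,scc[4]=?,scc[5]=?)
step 2: low=(low[0]=0,low[1]=?,low[2]=1,low[3]=?,low[4]=1,low[5]=?); scc=(scc[0]=?,scc[1]=?,scc[2]=0,scc[3]=?,scc[4]=0,scc[5]=?)
step 3: low=(low[0]=0,low[1]=?,low[2]=1,low[3]=?,low[4]=1,low[5]=?); scc=(scc[0]=1,scc[1]=?,scc[2]=0,scc[3]=?,scc[4]=0,scc[5]=?)
step 4: low=(low[0]=0,low[1]=3,low[2]=1,low[3]=?,low[4]=1,low[5]=?); scc=(scc[0]=1,scc[1]=2,scc[2]=0,scc[3]=?,scc[4]=0,scc[5]=?)
step 5: low=(low[0]=0,low[1]=3,low[2]=1,low[3]=4,low[4]=1,low[5]=?); scc=(scc[0]=1,scc[1]=2,scc[2]=0,scc[3]=3,scc[4]=0,scc[5]=?)
step 6: low=(low[0]=0,low[1]=3,low[2]=1,low[3]=4,low[4]=1,low[5]=5); scc=(scc[0]=1,scc[1]=2,scc[2]=0,scc[3]=3,scc[4]=0,scc[5]=4)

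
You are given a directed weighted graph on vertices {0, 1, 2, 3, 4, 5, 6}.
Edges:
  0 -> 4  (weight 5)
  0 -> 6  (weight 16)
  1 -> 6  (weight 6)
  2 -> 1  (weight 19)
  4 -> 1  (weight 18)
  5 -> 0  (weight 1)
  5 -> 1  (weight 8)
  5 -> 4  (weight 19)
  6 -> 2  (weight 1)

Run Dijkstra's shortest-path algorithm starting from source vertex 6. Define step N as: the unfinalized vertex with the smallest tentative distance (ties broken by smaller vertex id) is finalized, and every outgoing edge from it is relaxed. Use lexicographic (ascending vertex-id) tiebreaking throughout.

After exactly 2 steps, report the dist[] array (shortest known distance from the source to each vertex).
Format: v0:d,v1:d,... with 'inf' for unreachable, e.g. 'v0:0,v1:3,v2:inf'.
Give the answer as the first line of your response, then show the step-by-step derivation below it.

v0:inf,v1:20,v2:1,v3:inf,v4:inf,v5:inf,v6:0

step 1: dist = v0:inf,v1:inf,v2:1,v3:inf,v4:inf,v5:inf,v6:0
step 2: dist = v0:inf,v1:20,v2:1,v3:inf,v4:inf,v5:inf,v6:0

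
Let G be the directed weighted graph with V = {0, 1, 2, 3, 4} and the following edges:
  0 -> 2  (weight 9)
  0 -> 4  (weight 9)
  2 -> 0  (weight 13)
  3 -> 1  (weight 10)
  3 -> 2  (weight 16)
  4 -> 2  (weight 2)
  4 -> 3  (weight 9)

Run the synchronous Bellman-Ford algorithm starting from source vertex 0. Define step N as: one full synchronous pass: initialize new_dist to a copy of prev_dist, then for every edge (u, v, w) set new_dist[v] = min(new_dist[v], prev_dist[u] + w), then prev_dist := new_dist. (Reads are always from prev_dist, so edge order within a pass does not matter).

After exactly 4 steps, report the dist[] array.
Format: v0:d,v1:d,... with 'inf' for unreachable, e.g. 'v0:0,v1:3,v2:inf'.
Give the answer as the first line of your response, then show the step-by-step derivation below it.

v0:0,v1:28,v2:9,v3:18,v4:9

step 1: dist = v0:0,v1:inf,v2:9,v3:inf,v4:9
step 2: dist = v0:0,v1:inf,v2:9,v3:18,v4:9
step 3: dist = v0:0,v1:28,v2:9,v3:18,v4:9
step 4: dist = v0:0,v1:28,v2:9,v3:18,v4:9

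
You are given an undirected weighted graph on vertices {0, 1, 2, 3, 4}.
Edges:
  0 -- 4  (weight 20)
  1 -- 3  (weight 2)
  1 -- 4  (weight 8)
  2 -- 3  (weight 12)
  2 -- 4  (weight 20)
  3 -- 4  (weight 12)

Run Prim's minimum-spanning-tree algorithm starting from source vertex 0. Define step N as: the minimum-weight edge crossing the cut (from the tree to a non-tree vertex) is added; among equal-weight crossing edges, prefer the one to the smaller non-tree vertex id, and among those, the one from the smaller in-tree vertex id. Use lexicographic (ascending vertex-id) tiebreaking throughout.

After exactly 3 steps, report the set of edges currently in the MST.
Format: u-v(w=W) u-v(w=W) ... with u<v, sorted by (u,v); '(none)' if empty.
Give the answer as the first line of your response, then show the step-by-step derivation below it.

0-4(w=20) 1-3(w=2) 1-4(w=8)

step 1: add edge 0-4 (w=20); MST = {0-4(w=20)}
step 2: add edge 1-4 (w=8); MST = {0-4(w=20) 1-4(w=8)}
step 3: add edge 1-3 (w=2); MST = {0-4(w=20) 1-3(w=2) 1-4(w=8)}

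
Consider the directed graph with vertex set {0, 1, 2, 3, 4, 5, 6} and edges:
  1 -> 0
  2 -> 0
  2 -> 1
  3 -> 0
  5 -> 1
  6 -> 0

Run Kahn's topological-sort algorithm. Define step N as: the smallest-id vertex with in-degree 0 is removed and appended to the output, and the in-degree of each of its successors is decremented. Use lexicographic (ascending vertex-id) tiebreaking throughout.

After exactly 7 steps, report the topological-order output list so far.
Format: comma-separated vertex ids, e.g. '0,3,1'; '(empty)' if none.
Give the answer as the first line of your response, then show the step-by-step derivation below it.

2,3,4,5,1,6,0

step 1: output 2; order=[2]; indeg=(3,1,0,0,0,0,0)
step 2: output 3; order=[2,3]; indeg=(2,1,0,0,0,0,0)
step 3: output 4; order=[2,3,4]; indeg=(2,1,0,0,0,0,0)
step 4: output 5; order=[2,3,4,5]; indeg=(2,0,0,0,0,0,0)
step 5: output 1; order=[2,3,4,5,1]; indeg=(1,0,0,0,0,0,0)
step 6: output 6; order=[2,3,4,5,1,6]; indeg=(0,0,0,0,0,0,0)
step 7: output 0; order=[2,3,4,5,1,6,0]; indeg=(0,0,0,0,0,0,0)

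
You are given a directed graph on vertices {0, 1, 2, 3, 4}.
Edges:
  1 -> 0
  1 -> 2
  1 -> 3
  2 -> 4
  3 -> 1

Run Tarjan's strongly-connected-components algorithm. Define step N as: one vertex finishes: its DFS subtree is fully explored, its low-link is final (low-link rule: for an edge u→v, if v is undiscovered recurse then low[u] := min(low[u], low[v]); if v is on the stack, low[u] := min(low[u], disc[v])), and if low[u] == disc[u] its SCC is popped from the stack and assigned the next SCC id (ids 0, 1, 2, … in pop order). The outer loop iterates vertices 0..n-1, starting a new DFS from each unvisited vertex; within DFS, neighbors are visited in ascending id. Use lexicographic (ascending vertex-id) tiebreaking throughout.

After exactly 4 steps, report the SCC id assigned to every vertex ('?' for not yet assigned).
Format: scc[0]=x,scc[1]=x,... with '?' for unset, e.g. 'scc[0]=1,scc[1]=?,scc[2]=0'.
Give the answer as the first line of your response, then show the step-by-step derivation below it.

scc[0]=0,scc[1]=?,scc[2]=2,scc[3]=?,scc[4]=1

step 1: low=(low[0]=0,low[1]=?,low[2]=?,low[3]=?,low[4]=?); scc=(scc[0]=0,scc[1]=?,scc[2]=?,scc[3]=?,scc[4]=?)
step 2: low=(low[0]=0,low[1]=1,low[2]=2,low[3]=?,low[4]=3); scc=(scc[0]=0,scc[1]=?,scc[2]=?,scc[3]=?,scc[4]=1)
step 3: low=(low[0]=0,low[1]=1,low[2]=2,low[3]=?,low[4]=3); scc=(scc[0]=0,scc[1]=?,scc[2]=2,scc[3]=?,scc[4]=1)
step 4: low=(low[0]=0,low[1]=1,low[2]=2,low[3]=1,low[4]=3); scc=(scc[0]=0,scc[1]=?,scc[2]=2,scc[3]=?,scc[4]=1)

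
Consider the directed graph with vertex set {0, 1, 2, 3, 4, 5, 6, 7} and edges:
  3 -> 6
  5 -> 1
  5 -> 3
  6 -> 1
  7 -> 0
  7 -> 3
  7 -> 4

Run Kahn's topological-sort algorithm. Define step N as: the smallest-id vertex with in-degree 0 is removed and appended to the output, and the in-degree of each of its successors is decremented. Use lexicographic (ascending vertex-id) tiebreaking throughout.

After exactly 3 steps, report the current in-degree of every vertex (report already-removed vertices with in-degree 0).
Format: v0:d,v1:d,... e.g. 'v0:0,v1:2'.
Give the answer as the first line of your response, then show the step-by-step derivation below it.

v0:0,v1:1,v2:0,v3:0,v4:0,v5:0,v6:1,v7:0

step 1: output 2; order=[2]; indeg=(1,2,0,2,1,0,1,0)
step 2: output 5; order=[2,5]; indeg=(1,1,0,1,1,0,1,0)
step 3: output 7; order=[2,5,7]; indeg=(0,1,0,0,0,0,1,0)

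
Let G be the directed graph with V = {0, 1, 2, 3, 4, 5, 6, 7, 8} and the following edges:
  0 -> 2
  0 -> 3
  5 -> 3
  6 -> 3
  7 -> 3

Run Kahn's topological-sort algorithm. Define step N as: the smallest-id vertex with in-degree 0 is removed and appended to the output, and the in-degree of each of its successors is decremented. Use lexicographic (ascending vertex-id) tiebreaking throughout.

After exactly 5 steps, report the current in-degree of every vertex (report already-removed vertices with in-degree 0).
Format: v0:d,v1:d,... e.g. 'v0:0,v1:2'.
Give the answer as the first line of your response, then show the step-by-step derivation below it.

v0:0,v1:0,v2:0,v3:2,v4:0,v5:0,v6:0,v7:0,v8:0

step 1: output 0; order=[0]; indeg=(0,0,0,3,0,0,0,0,0)
step 2: output 1; order=[0,1]; indeg=(0,0,0,3,0,0,0,0,0)
step 3: output 2; order=[0,1,2]; indeg=(0,0,0,3,0,0,0,0,0)
step 4: output 4; order=[0,1,2,4]; indeg=(0,0,0,3,0,0,0,0,0)
step 5: output 5; order=[0,1,2,4,5]; indeg=(0,0,0,2,0,0,0,0,0)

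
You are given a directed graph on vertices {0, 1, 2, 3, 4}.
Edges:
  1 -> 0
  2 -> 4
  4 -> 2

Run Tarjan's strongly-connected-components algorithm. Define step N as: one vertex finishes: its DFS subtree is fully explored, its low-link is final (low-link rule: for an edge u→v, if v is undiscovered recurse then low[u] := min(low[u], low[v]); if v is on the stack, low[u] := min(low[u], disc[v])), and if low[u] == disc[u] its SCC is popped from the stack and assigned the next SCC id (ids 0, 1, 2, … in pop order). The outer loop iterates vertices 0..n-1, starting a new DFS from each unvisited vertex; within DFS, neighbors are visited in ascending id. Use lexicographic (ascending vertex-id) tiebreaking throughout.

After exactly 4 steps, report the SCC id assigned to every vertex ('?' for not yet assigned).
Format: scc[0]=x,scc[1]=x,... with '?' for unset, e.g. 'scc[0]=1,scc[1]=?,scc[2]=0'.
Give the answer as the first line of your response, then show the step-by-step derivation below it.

scc[0]=0,scc[1]=1,scc[2]=2,scc[3]=?,scc[4]=2

step 1: low=(low[0]=0,low[1]=?,low[2]=?,low[3]=?,low[4]=?); scc=(scc[0]=0,scc[1]=?,scc[2]=?,scc[3]=?,scc[4]=?)
step 2: low=(low[0]=0,low[1]=1,low[2]=?,low[3]=?,low[4]=?); scc=(scc[0]=0,scc[1]=1,scc[2]=?,scc[3]=?,scc[4]=?)
step 3: low=(low[0]=0,low[1]=1,low[2]=2,low[3]=?,low[4]=2); scc=(scc[0]=0,scc[1]=1,scc[2]=?,scc[3]=?,scc[4]=?)
step 4: low=(low[0]=0,low[1]=1,low[2]=2,low[3]=?,low[4]=2); scc=(scc[0]=0,scc[1]=1,scc[2]=2,scc[3]=?,scc[4]=2)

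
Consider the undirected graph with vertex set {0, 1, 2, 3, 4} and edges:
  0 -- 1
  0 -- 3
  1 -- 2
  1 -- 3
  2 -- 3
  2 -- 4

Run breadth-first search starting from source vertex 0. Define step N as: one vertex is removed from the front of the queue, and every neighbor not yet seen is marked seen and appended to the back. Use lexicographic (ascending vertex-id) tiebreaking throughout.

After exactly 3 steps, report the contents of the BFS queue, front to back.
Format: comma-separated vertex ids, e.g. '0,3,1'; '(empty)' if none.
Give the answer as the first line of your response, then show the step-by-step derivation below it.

2

step 1: dequeue 0; queue=[1,3]; order=0
step 2: dequeue 1; queue=[3,2]; order=0,1
step 3: dequeue 3; queue=[2]; order=0,1,3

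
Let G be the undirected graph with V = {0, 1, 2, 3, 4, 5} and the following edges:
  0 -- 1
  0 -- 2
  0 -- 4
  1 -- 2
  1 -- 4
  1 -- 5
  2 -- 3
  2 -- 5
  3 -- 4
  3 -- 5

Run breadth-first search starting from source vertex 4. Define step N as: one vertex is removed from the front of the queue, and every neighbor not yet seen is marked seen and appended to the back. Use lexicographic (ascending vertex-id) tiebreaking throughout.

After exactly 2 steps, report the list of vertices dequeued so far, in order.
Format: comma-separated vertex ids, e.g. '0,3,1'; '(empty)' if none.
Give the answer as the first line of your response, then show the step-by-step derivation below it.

4,0

step 1: dequeue 4; queue=[0,1,3]; order=4
step 2: dequeue 0; queue=[1,3,2]; order=4,0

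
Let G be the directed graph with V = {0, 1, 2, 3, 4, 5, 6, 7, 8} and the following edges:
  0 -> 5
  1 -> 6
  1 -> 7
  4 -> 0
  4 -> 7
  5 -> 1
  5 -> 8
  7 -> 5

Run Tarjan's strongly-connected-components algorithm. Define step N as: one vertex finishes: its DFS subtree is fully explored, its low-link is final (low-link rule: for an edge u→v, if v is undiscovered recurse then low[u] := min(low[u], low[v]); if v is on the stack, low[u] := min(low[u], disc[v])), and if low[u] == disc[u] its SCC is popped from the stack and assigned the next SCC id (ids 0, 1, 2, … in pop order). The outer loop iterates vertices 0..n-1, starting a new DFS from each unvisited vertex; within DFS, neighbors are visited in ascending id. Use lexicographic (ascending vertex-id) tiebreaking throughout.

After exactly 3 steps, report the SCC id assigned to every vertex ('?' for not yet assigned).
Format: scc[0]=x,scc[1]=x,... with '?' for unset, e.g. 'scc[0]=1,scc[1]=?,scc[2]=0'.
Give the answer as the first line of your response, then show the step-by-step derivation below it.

scc[0]=?,scc[1]=?,scc[2]=?,scc[3]=?,scc[4]=?,scc[5]=?,scc[6]=0,scc[7]=?,scc[8]=?

step 1: low=(low[0]=0,low[1]=2,low[2]=?,low[3]=?,low[4]=?,low[5]=1,low[6]=3,low[7]=?,low[8]=?); scc=(scc[0]=?,scc[1]=?,scc[2]=?,scc[3]=?,scc[4]=?,scc[5]=?,scc[6]=0,scc[7]=?,scc[8]=?)
step 2: low=(low[0]=0,low[1]=2,low[2]=?,low[3]=?,low[4]=?,low[5]=1,low[6]=3,low[7]=1,low[8]=?); scc=(scc[0]=?,scc[1]=?,scc[2]=?,scc[3]=?,scc[4]=?,scc[5]=?,scc[6]=0,scc[7]=?,scc[8]=?)
step 3: low=(low[0]=0,low[1]=1,low[2]=?,low[3]=?,low[4]=?,low[5]=1,low[6]=3,low[7]=1,low[8]=?); scc=(scc[0]=?,scc[1]=?,scc[2]=?,scc[3]=?,scc[4]=?,scc[5]=?,scc[6]=0,scc[7]=?,scc[8]=?)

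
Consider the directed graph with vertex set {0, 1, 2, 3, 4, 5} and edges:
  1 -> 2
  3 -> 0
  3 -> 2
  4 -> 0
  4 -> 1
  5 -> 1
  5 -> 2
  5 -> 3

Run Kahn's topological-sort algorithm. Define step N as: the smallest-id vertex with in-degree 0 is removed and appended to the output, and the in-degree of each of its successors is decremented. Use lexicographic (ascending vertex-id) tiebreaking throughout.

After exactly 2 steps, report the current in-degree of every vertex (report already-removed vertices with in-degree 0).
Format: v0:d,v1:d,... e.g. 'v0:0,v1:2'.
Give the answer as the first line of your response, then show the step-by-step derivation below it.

v0:1,v1:0,v2:2,v3:0,v4:0,v5:0

step 1: output 4; order=[4]; indeg=(1,1,3,1,0,0)
step 2: output 5; order=[4,5]; indeg=(1,0,2,0,0,0)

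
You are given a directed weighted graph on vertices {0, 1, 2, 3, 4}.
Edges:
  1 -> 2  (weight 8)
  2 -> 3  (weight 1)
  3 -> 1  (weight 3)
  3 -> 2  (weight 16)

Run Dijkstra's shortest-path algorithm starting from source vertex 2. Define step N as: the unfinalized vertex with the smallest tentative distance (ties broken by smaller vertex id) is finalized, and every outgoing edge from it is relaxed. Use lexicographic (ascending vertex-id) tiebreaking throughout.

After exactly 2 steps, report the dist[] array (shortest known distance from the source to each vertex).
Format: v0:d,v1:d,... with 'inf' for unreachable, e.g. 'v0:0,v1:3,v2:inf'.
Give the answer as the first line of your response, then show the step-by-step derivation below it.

v0:inf,v1:4,v2:0,v3:1,v4:inf

step 1: dist = v0:inf,v1:inf,v2:0,v3:1,v4:inf
step 2: dist = v0:inf,v1:4,v2:0,v3:1,v4:inf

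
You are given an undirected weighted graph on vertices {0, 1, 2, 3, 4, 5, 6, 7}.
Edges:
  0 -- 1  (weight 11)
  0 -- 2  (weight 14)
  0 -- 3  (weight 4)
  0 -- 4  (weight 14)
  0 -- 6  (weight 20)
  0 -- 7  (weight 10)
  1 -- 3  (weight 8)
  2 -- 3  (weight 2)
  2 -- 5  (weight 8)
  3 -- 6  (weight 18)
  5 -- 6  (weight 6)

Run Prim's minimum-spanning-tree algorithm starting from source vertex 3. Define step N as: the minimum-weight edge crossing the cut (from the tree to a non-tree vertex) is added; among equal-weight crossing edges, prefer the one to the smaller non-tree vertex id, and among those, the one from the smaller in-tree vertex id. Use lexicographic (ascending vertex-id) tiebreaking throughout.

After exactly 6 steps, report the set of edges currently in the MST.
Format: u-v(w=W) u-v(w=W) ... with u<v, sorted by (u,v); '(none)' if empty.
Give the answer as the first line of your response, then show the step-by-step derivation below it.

0-3(w=4) 0-7(w=10) 1-3(w=8) 2-3(w=2) 2-5(w=8) 5-6(w=6)

step 1: add edge 2-3 (w=2); MST = {2-3(w=2)}
step 2: add edge 0-3 (w=4); MST = {0-3(w=4) 2-3(w=2)}
step 3: add edge 1-3 (w=8); MST = {0-3(w=4) 1-3(w=8) 2-3(w=2)}
step 4: add edge 2-5 (w=8); MST = {0-3(w=4) 1-3(w=8) 2-3(w=2) 2-5(w=8)}
step 5: add edge 5-6 (w=6); MST = {0-3(w=4) 1-3(w=8) 2-3(w=2) 2-5(w=8) 5-6(w=6)}
step 6: add edge 0-7 (w=10); MST = {0-3(w=4) 0-7(w=10) 1-3(w=8) 2-3(w=2) 2-5(w=8) 5-6(w=6)}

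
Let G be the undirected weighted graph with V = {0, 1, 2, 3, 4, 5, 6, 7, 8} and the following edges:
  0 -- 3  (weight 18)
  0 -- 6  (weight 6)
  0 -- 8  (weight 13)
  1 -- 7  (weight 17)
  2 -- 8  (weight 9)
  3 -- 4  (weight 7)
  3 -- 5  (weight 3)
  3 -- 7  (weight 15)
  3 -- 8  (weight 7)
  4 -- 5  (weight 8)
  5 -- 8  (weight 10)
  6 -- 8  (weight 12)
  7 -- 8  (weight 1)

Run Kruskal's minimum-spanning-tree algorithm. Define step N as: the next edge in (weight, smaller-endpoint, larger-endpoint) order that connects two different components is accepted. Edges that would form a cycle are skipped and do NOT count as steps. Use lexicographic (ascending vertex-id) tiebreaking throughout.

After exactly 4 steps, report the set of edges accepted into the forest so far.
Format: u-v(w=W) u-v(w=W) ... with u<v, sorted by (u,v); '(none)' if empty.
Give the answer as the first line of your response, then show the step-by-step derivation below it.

0-6(w=6) 3-4(w=7) 3-5(w=3) 7-8(w=1)

step 1: add edge 7-8 (w=1); MST = {7-8(w=1)}
step 2: add edge 3-5 (w=3); MST = {3-5(w=3) 7-8(w=1)}
step 3: add edge 0-6 (w=6); MST = {0-6(w=6) 3-5(w=3) 7-8(w=1)}
step 4: add edge 3-4 (w=7); MST = {0-6(w=6) 3-4(w=7) 3-5(w=3) 7-8(w=1)}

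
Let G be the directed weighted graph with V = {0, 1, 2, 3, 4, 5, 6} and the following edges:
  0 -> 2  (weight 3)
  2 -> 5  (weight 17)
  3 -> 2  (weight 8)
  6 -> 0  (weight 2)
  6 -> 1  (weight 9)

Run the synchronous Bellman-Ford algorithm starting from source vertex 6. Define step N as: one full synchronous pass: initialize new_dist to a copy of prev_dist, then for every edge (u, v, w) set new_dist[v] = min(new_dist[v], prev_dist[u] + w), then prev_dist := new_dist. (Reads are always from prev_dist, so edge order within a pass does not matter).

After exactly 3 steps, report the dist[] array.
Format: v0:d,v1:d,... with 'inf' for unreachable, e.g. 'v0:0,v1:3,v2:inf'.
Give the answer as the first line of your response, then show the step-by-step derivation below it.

v0:2,v1:9,v2:5,v3:inf,v4:inf,v5:22,v6:0

step 1: dist = v0:2,v1:9,v2:inf,v3:inf,v4:inf,v5:inf,v6:0
step 2: dist = v0:2,v1:9,v2:5,v3:inf,v4:inf,v5:inf,v6:0
step 3: dist = v0:2,v1:9,v2:5,v3:inf,v4:inf,v5:22,v6:0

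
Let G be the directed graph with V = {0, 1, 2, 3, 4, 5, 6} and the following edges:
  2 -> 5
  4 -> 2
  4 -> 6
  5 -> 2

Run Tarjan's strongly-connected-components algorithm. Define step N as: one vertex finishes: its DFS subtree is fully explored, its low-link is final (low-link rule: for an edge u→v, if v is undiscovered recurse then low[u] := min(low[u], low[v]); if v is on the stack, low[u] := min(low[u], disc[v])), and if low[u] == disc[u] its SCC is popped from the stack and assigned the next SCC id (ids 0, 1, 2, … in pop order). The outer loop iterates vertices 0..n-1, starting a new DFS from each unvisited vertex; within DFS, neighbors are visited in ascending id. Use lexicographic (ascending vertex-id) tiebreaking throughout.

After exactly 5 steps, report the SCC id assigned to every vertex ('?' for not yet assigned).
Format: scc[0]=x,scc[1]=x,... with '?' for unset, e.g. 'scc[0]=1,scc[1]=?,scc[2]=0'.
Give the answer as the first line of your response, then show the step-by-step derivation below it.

scc[0]=0,scc[1]=1,scc[2]=2,scc[3]=3,scc[4]=?,scc[5]=2,scc[6]=?

step 1: low=(low[0]=0,low[1]=?,low[2]=?,low[3]=?,low[4]=?,low[5]=?,low[6]=?); scc=(scc[0]=0,scc[1]=?,scc[2]=?,scc[3]=?,scc[4]=?,scc[5]=?,scc[6]=?)
step 2: low=(low[0]=0,low[1]=1,low[2]=?,low[3]=?,low[4]=?,low[5]=?,low[6]=?); scc=(scc[0]=0,scc[1]=1,scc[2]=?,scc[3]=?,scc[4]=?,scc[5]=?,scc[6]=?)
step 3: low=(low[0]=0,low[1]=1,low[2]=2,low[3]=?,low[4]=?,low[5]=2,low[6]=?); scc=(scc[0]=0,scc[1]=1,scc[2]=?,scc[3]=?,scc[4]=?,scc[5]=?,scc[6]=?)
step 4: low=(low[0]=0,low[1]=1,low[2]=2,low[3]=?,low[4]=?,low[5]=2,low[6]=?); scc=(scc[0]=0,scc[1]=1,scc[2]=2,scc[3]=?,scc[4]=?,scc[5]=2,scc[6]=?)
step 5: low=(low[0]=0,low[1]=1,low[2]=2,low[3]=4,low[4]=?,low[5]=2,low[6]=?); scc=(scc[0]=0,scc[1]=1,scc[2]=2,scc[3]=3,scc[4]=?,scc[5]=2,scc[6]=?)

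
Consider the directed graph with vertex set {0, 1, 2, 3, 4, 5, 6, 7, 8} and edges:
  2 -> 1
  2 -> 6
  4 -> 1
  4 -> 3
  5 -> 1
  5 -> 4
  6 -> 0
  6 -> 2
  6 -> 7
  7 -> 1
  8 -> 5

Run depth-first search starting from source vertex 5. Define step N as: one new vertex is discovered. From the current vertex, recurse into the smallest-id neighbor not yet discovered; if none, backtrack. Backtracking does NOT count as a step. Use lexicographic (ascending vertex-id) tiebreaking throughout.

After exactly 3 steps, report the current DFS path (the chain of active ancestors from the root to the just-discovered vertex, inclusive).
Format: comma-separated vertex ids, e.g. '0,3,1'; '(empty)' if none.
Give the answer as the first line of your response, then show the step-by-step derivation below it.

5,4

step 1: discover 5; path=5; order=5
step 2: discover 1; path=5>1; order=5,1
step 3: discover 4; path=5>4; order=5,1,4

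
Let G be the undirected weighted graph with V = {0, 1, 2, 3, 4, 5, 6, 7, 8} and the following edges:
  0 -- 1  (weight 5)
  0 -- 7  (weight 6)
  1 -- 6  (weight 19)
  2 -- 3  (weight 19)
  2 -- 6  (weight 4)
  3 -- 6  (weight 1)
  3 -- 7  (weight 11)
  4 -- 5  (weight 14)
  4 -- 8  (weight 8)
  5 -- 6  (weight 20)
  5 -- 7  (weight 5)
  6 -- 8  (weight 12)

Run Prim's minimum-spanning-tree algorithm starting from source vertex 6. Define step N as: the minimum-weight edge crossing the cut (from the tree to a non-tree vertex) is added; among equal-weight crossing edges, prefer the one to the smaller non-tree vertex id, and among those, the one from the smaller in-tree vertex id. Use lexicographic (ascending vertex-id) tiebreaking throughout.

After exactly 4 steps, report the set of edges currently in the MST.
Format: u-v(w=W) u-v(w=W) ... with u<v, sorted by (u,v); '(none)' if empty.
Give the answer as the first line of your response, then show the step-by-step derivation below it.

2-6(w=4) 3-6(w=1) 3-7(w=11) 5-7(w=5)

step 1: add edge 3-6 (w=1); MST = {3-6(w=1)}
step 2: add edge 2-6 (w=4); MST = {2-6(w=4) 3-6(w=1)}
step 3: add edge 3-7 (w=11); MST = {2-6(w=4) 3-6(w=1) 3-7(w=11)}
step 4: add edge 5-7 (w=5); MST = {2-6(w=4) 3-6(w=1) 3-7(w=11) 5-7(w=5)}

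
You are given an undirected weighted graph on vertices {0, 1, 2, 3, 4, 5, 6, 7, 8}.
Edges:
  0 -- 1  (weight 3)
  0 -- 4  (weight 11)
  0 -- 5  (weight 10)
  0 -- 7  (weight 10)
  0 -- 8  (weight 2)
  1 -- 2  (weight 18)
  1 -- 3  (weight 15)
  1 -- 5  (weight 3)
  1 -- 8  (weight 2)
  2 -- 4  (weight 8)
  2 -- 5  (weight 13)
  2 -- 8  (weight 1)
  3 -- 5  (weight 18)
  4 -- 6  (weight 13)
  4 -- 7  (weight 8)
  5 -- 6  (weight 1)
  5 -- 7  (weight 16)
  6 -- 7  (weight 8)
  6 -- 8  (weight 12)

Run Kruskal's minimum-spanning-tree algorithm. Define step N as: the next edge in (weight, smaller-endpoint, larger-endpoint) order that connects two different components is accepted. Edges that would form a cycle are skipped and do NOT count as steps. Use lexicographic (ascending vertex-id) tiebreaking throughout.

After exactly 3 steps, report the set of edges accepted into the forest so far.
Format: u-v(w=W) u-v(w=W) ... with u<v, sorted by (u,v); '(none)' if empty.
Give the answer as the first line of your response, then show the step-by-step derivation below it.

0-8(w=2) 2-8(w=1) 5-6(w=1)

step 1: add edge 2-8 (w=1); MST = {2-8(w=1)}
step 2: add edge 5-6 (w=1); MST = {2-8(w=1) 5-6(w=1)}
step 3: add edge 0-8 (w=2); MST = {0-8(w=2) 2-8(w=1) 5-6(w=1)}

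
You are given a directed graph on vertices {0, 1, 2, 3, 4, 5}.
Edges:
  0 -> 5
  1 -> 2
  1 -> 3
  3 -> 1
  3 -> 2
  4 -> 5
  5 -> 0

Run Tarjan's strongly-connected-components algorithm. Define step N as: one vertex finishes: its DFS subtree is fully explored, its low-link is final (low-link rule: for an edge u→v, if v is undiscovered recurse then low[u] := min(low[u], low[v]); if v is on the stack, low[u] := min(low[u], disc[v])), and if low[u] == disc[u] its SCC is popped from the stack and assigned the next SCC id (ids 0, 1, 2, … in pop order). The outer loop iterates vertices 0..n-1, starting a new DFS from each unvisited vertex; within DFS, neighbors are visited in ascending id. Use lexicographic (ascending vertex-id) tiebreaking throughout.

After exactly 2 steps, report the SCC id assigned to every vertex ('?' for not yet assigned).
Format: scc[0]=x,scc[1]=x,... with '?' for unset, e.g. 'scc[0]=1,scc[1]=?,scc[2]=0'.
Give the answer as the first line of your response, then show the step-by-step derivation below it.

scc[0]=0,scc[1]=?,scc[2]=?,scc[3]=?,scc[4]=?,scc[5]=0

step 1: low=(low[0]=0,low[1]=?,low[2]=?,low[3]=?,low[4]=?,low[5]=0); scc=(scc[0]=?,scc[1]=?,scc[2]=?,scc[3]=?,scc[4]=?,scc[5]=?)
step 2: low=(low[0]=0,low[1]=?,low[2]=?,low[3]=?,low[4]=?,low[5]=0); scc=(scc[0]=0,scc[1]=?,scc[2]=?,scc[3]=?,scc[4]=?,scc[5]=0)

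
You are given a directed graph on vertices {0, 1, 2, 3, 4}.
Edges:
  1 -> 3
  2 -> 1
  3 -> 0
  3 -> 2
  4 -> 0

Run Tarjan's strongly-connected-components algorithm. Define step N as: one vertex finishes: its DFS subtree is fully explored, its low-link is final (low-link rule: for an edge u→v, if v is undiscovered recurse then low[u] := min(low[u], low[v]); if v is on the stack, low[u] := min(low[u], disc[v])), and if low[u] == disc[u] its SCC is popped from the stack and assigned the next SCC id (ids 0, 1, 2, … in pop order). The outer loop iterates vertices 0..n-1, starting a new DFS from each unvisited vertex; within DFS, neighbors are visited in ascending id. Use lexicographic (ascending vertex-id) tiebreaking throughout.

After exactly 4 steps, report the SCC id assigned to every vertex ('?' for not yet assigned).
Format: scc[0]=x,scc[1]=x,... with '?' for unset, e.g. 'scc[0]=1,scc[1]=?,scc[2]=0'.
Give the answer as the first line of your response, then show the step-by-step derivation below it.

scc[0]=0,scc[1]=1,scc[2]=1,scc[3]=1,scc[4]=?

step 1: low=(low[0]=0,low[1]=?,low[2]=?,low[3]=?,low[4]=?); scc=(scc[0]=0,scc[1]=?,scc[2]=?,scc[3]=?,scc[4]=?)
step 2: low=(low[0]=0,low[1]=1,low[2]=1,low[3]=2,low[4]=?); scc=(scc[0]=0,scc[1]=?,scc[2]=?,scc[3]=?,scc[4]=?)
step 3: low=(low[0]=0,low[1]=1,low[2]=1,low[3]=1,low[4]=?); scc=(scc[0]=0,scc[1]=?,scc[2]=?,scc[3]=?,scc[4]=?)
step 4: low=(low[0]=0,low[1]=1,low[2]=1,low[3]=1,low[4]=?); scc=(scc[0]=0,scc[1]=1,scc[2]=1,scc[3]=1,scc[4]=?)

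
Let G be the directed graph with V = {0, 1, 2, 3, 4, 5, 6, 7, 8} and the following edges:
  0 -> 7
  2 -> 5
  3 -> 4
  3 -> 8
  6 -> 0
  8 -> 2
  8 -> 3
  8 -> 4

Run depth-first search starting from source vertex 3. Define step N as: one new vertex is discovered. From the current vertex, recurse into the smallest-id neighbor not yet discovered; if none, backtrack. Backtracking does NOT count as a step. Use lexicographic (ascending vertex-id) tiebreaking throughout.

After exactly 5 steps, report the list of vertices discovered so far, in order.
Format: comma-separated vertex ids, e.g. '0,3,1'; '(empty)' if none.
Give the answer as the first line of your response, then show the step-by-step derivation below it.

3,4,8,2,5

step 1: discover 3; path=3; order=3
step 2: discover 4; path=3>4; order=3,4
step 3: discover 8; path=3>8; order=3,4,8
step 4: discover 2; path=3>8>2; order=3,4,8,2
step 5: discover 5; path=3>8>2>5; order=3,4,8,2,5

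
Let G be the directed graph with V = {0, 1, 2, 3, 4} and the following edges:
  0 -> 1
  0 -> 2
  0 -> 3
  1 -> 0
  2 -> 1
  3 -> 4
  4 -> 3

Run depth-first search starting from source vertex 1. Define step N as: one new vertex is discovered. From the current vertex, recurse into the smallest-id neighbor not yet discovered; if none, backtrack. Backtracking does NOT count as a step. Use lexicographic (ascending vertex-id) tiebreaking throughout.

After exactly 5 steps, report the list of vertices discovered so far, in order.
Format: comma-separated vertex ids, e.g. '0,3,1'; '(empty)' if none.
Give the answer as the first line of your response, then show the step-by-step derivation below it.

1,0,2,3,4

step 1: discover 1; path=1; order=1
step 2: discover 0; path=1>0; order=1,0
step 3: discover 2; path=1>0>2; order=1,0,2
step 4: discover 3; path=1>0>3; order=1,0,2,3
step 5: discover 4; path=1>0>3>4; order=1,0,2,3,4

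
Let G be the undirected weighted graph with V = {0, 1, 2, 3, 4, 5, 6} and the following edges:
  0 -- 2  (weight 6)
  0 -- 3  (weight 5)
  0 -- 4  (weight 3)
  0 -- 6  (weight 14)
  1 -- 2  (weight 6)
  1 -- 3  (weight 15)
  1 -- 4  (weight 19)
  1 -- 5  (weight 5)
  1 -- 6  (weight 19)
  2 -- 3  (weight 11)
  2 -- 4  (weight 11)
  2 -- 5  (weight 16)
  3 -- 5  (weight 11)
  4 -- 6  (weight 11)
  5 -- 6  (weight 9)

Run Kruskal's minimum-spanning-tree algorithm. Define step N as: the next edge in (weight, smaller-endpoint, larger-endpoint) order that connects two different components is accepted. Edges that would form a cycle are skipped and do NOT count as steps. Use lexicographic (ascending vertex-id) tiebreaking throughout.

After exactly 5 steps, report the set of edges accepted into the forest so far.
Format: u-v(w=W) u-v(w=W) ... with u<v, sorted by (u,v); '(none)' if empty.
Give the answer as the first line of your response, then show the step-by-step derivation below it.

0-2(w=6) 0-3(w=5) 0-4(w=3) 1-2(w=6) 1-5(w=5)

step 1: add edge 0-4 (w=3); MST = {0-4(w=3)}
step 2: add edge 0-3 (w=5); MST = {0-3(w=5) 0-4(w=3)}
step 3: add edge 1-5 (w=5); MST = {0-3(w=5) 0-4(w=3) 1-5(w=5)}
step 4: add edge 0-2 (w=6); MST = {0-2(w=6) 0-3(w=5) 0-4(w=3) 1-5(w=5)}
step 5: add edge 1-2 (w=6); MST = {0-2(w=6) 0-3(w=5) 0-4(w=3) 1-2(w=6) 1-5(w=5)}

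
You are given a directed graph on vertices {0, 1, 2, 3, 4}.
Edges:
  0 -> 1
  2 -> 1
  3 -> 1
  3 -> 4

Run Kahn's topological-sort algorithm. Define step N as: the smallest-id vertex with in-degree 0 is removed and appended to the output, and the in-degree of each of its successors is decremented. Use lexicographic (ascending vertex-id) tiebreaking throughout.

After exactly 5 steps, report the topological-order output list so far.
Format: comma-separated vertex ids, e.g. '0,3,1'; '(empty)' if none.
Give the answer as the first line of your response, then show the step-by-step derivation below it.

0,2,3,1,4

step 1: output 0; order=[0]; indeg=(0,2,0,0,1)
step 2: output 2; order=[0,2]; indeg=(0,1,0,0,1)
step 3: output 3; order=[0,2,3]; indeg=(0,0,0,0,0)
step 4: output 1; order=[0,2,3,1]; indeg=(0,0,0,0,0)
step 5: output 4; order=[0,2,3,1,4]; indeg=(0,0,0,0,0)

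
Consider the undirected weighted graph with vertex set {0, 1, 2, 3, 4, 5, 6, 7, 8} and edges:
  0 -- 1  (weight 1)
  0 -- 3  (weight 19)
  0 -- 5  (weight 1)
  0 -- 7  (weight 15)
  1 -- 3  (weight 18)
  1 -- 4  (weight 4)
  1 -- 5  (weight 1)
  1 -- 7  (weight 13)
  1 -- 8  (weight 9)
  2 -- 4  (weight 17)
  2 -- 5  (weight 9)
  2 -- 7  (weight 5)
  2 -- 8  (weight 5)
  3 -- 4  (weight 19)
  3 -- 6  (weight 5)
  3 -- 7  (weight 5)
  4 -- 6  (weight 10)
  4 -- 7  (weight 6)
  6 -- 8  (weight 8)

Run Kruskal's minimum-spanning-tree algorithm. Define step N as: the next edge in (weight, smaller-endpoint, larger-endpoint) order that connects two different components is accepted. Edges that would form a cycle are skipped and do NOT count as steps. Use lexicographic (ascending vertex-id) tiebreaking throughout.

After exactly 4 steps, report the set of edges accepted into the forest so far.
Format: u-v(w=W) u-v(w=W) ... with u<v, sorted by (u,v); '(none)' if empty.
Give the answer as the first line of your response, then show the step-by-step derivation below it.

0-1(w=1) 0-5(w=1) 1-4(w=4) 2-7(w=5)

step 1: add edge 0-1 (w=1); MST = {0-1(w=1)}
step 2: add edge 0-5 (w=1); MST = {0-1(w=1) 0-5(w=1)}
step 3: add edge 1-4 (w=4); MST = {0-1(w=1) 0-5(w=1) 1-4(w=4)}
step 4: add edge 2-7 (w=5); MST = {0-1(w=1) 0-5(w=1) 1-4(w=4) 2-7(w=5)}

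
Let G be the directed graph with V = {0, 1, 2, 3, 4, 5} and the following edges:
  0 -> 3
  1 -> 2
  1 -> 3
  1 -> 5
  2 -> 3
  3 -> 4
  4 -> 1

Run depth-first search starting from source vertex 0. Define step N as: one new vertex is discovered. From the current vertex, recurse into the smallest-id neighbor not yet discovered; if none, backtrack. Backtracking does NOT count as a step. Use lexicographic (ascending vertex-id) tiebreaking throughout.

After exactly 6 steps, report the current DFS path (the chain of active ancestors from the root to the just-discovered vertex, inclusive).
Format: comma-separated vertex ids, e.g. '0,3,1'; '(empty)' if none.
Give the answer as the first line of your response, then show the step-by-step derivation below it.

0,3,4,1,5

step 1: discover 0; path=0; order=0
step 2: discover 3; path=0>3; order=0,3
step 3: discover 4; path=0>3>4; order=0,3,4
step 4: discover 1; path=0>3>4>1; order=0,3,4,1
step 5: discover 2; path=0>3>4>1>2; order=0,3,4,1,2
step 6: discover 5; path=0>3>4>1>5; order=0,3,4,1,2,5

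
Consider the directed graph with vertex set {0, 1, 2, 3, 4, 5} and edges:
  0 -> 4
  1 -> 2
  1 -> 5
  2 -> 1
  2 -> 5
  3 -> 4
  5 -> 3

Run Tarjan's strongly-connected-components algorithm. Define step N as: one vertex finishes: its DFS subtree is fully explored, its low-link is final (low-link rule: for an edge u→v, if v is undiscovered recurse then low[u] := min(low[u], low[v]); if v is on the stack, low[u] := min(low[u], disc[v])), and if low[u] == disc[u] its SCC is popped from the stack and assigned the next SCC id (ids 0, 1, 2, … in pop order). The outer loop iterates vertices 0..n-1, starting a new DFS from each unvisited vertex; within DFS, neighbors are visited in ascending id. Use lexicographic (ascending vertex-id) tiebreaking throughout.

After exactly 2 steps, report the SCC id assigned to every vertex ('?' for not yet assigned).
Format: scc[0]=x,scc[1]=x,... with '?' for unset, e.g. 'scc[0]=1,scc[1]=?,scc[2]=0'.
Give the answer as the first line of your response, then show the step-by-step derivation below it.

scc[0]=1,scc[1]=?,scc[2]=?,scc[3]=?,scc[4]=0,scc[5]=?

step 1: low=(low[0]=0,low[1]=?,low[2]=?,low[3]=?,low[4]=1,low[5]=?); scc=(scc[0]=?,scc[1]=?,scc[2]=?,scc[3]=?,scc[4]=0,scc[5]=?)
step 2: low=(low[0]=0,low[1]=?,low[2]=?,low[3]=?,low[4]=1,low[5]=?); scc=(scc[0]=1,scc[1]=?,scc[2]=?,scc[3]=?,scc[4]=0,scc[5]=?)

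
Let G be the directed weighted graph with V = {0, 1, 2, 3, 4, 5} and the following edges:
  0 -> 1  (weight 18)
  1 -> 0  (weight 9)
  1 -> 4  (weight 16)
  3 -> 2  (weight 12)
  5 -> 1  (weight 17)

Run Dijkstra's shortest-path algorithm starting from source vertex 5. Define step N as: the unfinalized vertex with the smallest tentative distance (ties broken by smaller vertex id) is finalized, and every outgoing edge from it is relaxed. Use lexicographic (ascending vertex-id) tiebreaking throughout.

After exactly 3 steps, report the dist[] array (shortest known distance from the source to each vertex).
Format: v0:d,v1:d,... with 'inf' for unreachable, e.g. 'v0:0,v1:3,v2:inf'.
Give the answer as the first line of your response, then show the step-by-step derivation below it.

v0:26,v1:17,v2:inf,v3:inf,v4:33,v5:0

step 1: dist = v0:inf,v1:17,v2:inf,v3:inf,v4:inf,v5:0
step 2: dist = v0:26,v1:17,v2:inf,v3:inf,v4:33,v5:0
step 3: dist = v0:26,v1:17,v2:inf,v3:inf,v4:33,v5:0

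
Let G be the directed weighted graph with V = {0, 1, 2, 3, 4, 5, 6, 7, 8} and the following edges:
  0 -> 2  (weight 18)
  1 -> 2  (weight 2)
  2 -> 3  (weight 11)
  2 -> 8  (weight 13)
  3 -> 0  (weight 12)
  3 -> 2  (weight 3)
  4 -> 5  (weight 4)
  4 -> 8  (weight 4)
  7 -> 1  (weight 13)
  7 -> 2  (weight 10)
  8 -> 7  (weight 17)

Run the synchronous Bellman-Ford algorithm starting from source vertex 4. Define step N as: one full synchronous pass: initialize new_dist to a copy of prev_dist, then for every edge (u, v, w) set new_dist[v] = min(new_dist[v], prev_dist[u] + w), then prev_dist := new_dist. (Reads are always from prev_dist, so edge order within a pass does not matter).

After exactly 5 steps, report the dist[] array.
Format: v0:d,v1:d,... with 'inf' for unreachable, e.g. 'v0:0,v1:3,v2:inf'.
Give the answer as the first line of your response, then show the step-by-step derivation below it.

v0:54,v1:34,v2:31,v3:42,v4:0,v5:4,v6:inf,v7:21,v8:4

step 1: dist = v0:inf,v1:inf,v2:inf,v3:inf,v4:0,v5:4,v6:inf,v7:inf,v8:4
step 2: dist = v0:inf,v1:inf,v2:inf,v3:inf,v4:0,v5:4,v6:inf,v7:21,v8:4
step 3: dist = v0:inf,v1:34,v2:31,v3:inf,v4:0,v5:4,v6:inf,v7:21,v8:4
step 4: dist = v0:inf,v1:34,v2:31,v3:42,v4:0,v5:4,v6:inf,v7:21,v8:4
step 5: dist = v0:54,v1:34,v2:31,v3:42,v4:0,v5:4,v6:inf,v7:21,v8:4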